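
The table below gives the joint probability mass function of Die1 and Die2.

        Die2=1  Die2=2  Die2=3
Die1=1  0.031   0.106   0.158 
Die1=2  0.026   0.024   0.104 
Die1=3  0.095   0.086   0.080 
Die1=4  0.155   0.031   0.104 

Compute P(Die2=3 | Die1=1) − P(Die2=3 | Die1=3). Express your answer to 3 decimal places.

0.229

P(Die1=1) = 0.031 + 0.106 + 0.158 = 0.295; P(Die2=3 | Die1=1) = 0.158/0.295 = 0.5356.
P(Die1=3) = 0.095 + 0.086 + 0.080 = 0.261; P(Die2=3 | Die1=3) = 0.080/0.261 = 0.3065.
Difference = 0.229.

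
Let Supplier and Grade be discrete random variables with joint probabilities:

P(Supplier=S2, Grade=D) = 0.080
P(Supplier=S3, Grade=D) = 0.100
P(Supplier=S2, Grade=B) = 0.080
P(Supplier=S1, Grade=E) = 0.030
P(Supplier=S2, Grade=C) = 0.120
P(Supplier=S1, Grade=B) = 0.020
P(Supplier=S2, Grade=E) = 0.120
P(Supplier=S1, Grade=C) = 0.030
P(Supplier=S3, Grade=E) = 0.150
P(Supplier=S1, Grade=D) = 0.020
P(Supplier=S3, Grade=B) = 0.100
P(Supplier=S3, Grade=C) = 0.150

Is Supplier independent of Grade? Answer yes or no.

yes

Every cell satisfies P(Supplier,Grade) = P(Supplier)·P(Grade). For instance P(Supplier=S3) = 0.500, P(Grade=D) = 0.200, and 0.500×0.200 = 0.100 matches the joint entry. So Supplier and Grade are independent.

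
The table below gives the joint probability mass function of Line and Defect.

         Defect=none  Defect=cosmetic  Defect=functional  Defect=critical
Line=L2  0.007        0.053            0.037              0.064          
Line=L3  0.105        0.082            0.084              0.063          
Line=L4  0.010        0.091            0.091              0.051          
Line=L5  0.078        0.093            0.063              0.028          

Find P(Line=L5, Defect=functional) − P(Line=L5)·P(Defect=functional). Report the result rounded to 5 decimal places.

P(Line=L5) = 0.078 + 0.093 + 0.063 + 0.028 = 0.262.
P(Defect=functional) = 0.037 + 0.084 + 0.091 + 0.063 = 0.275.
P(Line=L5, Defect=functional) − P(Line=L5)P(Defect=functional) = 0.063 − 0.262×0.275 = -0.00905.

-0.00905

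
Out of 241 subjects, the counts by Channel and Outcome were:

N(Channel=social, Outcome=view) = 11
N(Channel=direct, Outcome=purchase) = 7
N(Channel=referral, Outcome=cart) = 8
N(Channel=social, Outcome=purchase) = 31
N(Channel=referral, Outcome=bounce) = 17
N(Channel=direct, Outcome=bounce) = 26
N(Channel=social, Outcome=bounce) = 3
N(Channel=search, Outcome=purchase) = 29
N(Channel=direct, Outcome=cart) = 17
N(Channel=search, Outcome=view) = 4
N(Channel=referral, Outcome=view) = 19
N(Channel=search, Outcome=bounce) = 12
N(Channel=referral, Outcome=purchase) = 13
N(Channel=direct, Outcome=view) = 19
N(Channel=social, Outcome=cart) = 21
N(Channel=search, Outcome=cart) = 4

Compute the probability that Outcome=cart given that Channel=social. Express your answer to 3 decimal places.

Total with Channel=social: 3 + 11 + 21 + 31 = 66.
P(Outcome=cart | Channel=social) = 21/66 = 0.318.

0.318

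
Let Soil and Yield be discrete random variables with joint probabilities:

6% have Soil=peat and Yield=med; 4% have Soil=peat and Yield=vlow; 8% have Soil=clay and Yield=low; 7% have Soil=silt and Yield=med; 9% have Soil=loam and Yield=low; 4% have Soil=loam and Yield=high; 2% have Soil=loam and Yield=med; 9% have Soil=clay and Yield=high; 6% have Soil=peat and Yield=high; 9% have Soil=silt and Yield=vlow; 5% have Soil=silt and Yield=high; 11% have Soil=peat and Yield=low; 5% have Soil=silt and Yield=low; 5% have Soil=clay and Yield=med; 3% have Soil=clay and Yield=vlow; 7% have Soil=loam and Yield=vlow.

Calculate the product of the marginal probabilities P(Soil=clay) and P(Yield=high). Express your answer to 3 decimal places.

P(Soil=clay) = 0.03 + 0.08 + 0.05 + 0.09 = 0.25.
P(Yield=high) = 0.04 + 0.09 + 0.05 + 0.06 = 0.24.
Product: 0.25 × 0.24 = 0.060.

0.060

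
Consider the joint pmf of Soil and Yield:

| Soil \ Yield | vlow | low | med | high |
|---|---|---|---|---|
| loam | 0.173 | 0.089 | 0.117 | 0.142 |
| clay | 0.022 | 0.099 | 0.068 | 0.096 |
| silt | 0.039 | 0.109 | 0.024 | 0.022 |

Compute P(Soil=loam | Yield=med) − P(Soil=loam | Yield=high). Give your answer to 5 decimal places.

0.01365

P(Yield=med) = 0.117 + 0.068 + 0.024 = 0.209; P(Soil=loam | Yield=med) = 0.117/0.209 = 0.559809.
P(Yield=high) = 0.142 + 0.096 + 0.022 = 0.260; P(Soil=loam | Yield=high) = 0.142/0.260 = 0.546154.
Difference = 0.01365.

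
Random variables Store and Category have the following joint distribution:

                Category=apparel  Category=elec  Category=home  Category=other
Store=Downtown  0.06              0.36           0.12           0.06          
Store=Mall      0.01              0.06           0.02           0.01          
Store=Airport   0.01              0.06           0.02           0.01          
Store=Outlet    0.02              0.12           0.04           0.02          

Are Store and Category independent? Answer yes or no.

yes

Every cell satisfies P(Store,Category) = P(Store)·P(Category). For instance P(Store=Mall) = 0.10, P(Category=other) = 0.10, and 0.10×0.10 = 0.01 matches the joint entry. So Store and Category are independent.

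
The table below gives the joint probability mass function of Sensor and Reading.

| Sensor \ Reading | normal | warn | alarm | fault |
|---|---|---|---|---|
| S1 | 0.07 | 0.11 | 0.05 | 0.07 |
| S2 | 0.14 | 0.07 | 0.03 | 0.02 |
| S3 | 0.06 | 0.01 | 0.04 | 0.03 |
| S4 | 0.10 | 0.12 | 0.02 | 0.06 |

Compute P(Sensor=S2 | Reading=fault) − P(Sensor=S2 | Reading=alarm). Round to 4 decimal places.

P(Reading=fault) = 0.07 + 0.02 + 0.03 + 0.06 = 0.18; P(Sensor=S2 | Reading=fault) = 0.02/0.18 = 0.11111.
P(Reading=alarm) = 0.05 + 0.03 + 0.04 + 0.02 = 0.14; P(Sensor=S2 | Reading=alarm) = 0.03/0.14 = 0.21429.
Difference = -0.1032.

-0.1032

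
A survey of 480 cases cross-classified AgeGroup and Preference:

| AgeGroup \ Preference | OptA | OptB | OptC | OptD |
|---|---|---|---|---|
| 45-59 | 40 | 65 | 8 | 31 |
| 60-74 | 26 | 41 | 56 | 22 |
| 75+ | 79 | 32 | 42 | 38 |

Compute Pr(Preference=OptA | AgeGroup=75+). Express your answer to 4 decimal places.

0.4136

Total with AgeGroup=75+: 79 + 32 + 42 + 38 = 191.
P(Preference=OptA | AgeGroup=75+) = 79/191 = 0.4136.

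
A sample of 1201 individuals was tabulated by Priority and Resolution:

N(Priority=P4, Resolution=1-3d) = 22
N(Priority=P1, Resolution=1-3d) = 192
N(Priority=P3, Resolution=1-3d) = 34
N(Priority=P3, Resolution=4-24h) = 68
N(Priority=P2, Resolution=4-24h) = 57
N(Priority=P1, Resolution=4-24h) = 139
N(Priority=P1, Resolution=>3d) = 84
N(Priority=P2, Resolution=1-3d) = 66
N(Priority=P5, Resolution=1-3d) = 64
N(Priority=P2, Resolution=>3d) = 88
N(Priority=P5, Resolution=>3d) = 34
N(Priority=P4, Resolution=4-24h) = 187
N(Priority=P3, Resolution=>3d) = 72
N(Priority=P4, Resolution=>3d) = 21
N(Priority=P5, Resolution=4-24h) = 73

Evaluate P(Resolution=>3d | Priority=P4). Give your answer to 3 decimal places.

Total with Priority=P4: 187 + 22 + 21 = 230.
P(Resolution=>3d | Priority=P4) = 21/230 = 0.091.

0.091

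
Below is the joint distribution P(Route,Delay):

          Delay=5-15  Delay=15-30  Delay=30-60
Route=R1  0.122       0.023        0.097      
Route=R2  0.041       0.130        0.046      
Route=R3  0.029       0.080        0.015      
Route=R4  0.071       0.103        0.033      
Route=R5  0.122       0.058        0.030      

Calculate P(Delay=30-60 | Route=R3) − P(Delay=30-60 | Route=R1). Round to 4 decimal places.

P(Route=R3) = 0.029 + 0.080 + 0.015 = 0.124; P(Delay=30-60 | Route=R3) = 0.015/0.124 = 0.12097.
P(Route=R1) = 0.122 + 0.023 + 0.097 = 0.242; P(Delay=30-60 | Route=R1) = 0.097/0.242 = 0.40083.
Difference = -0.2799.

-0.2799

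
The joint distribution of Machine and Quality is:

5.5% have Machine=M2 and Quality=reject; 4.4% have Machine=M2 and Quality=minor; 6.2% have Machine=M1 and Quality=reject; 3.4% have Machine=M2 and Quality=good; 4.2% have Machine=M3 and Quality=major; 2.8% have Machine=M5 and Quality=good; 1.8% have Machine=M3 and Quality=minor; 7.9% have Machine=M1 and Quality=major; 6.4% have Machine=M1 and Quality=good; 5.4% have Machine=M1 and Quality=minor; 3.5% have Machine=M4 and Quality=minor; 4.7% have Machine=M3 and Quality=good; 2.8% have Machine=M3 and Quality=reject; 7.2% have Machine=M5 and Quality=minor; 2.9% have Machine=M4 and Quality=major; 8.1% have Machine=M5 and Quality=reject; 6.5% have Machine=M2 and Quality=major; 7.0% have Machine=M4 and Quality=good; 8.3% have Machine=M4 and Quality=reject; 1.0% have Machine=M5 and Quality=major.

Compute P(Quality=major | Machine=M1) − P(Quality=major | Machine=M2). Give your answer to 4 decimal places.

P(Machine=M1) = 0.064 + 0.054 + 0.079 + 0.062 = 0.259; P(Quality=major | Machine=M1) = 0.079/0.259 = 0.30502.
P(Machine=M2) = 0.034 + 0.044 + 0.065 + 0.055 = 0.198; P(Quality=major | Machine=M2) = 0.065/0.198 = 0.32828.
Difference = -0.0233.

-0.0233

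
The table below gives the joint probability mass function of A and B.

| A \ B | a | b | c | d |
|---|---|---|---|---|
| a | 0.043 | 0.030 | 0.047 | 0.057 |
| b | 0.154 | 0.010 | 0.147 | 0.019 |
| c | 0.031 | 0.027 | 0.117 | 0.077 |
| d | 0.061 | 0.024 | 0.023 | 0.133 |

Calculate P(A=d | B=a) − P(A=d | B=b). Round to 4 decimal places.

P(B=a) = 0.043 + 0.154 + 0.031 + 0.061 = 0.289; P(A=d | B=a) = 0.061/0.289 = 0.21107.
P(B=b) = 0.030 + 0.010 + 0.027 + 0.024 = 0.091; P(A=d | B=b) = 0.024/0.091 = 0.26374.
Difference = -0.0527.

-0.0527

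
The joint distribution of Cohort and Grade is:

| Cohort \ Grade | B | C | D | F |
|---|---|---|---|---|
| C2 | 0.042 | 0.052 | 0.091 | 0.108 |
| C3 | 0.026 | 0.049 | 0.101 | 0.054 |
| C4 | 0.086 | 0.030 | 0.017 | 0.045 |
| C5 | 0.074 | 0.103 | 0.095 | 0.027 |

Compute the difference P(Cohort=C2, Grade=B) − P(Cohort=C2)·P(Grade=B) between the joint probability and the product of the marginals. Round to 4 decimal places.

-0.0248

P(Cohort=C2) = 0.042 + 0.052 + 0.091 + 0.108 = 0.293.
P(Grade=B) = 0.042 + 0.026 + 0.086 + 0.074 = 0.228.
P(Cohort=C2, Grade=B) − P(Cohort=C2)P(Grade=B) = 0.042 − 0.293×0.228 = -0.0248.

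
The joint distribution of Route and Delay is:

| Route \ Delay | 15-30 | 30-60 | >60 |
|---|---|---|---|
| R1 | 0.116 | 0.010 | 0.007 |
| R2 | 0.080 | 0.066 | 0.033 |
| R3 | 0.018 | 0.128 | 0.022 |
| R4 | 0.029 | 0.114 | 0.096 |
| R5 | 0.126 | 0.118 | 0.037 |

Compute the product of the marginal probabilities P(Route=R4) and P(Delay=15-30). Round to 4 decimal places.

P(Route=R4) = 0.029 + 0.114 + 0.096 = 0.239.
P(Delay=15-30) = 0.116 + 0.080 + 0.018 + 0.029 + 0.126 = 0.369.
Product: 0.239 × 0.369 = 0.0882.

0.0882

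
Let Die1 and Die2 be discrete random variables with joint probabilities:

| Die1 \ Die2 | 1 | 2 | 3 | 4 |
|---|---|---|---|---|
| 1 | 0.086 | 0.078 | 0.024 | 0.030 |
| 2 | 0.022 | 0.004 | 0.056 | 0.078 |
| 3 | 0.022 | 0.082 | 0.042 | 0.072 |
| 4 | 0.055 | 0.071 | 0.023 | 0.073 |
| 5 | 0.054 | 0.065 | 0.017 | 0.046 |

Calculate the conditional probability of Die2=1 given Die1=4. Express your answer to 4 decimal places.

P(Die1=4) = 0.055 + 0.071 + 0.023 + 0.073 = 0.222.
P(Die2=1 | Die1=4) = 0.055/0.222 = 0.2477.

0.2477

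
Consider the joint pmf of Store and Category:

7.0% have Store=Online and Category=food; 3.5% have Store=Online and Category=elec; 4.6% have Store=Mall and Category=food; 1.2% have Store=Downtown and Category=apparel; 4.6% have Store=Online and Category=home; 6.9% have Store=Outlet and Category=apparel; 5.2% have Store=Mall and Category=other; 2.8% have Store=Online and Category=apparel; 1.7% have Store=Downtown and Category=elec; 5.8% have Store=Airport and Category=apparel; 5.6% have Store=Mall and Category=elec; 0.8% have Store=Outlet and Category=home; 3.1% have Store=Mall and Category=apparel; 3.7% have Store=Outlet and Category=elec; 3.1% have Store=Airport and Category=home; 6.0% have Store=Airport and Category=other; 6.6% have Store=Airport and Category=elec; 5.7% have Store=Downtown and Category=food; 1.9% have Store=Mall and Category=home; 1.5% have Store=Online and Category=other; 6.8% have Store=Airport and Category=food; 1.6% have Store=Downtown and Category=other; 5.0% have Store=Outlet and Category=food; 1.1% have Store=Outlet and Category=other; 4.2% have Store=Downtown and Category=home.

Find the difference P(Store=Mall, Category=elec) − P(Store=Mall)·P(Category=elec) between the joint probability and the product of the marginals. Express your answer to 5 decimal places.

P(Store=Mall) = 0.046 + 0.031 + 0.056 + 0.019 + 0.052 = 0.204.
P(Category=elec) = 0.017 + 0.056 + 0.066 + 0.037 + 0.035 = 0.211.
P(Store=Mall, Category=elec) − P(Store=Mall)P(Category=elec) = 0.056 − 0.204×0.211 = 0.01296.

0.01296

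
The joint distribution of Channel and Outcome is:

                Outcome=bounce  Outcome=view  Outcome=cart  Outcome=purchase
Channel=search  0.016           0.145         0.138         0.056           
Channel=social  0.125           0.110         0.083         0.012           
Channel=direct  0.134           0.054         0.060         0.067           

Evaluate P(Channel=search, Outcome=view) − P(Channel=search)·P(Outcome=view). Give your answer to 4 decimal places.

P(Channel=search) = 0.016 + 0.145 + 0.138 + 0.056 = 0.355.
P(Outcome=view) = 0.145 + 0.110 + 0.054 = 0.309.
P(Channel=search, Outcome=view) − P(Channel=search)P(Outcome=view) = 0.145 − 0.355×0.309 = 0.0353.

0.0353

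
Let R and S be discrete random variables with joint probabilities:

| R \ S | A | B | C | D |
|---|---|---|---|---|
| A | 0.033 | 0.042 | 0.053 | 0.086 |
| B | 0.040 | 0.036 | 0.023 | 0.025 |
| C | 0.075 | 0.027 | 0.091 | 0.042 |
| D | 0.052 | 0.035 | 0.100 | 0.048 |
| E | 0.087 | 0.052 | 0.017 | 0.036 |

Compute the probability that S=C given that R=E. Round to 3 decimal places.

P(R=E) = 0.087 + 0.052 + 0.017 + 0.036 = 0.192.
P(S=C | R=E) = 0.017/0.192 = 0.089.

0.089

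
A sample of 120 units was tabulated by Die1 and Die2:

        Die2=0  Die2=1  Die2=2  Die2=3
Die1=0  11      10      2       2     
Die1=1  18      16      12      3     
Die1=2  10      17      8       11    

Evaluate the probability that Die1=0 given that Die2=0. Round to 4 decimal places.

Total with Die2=0: 11 + 18 + 10 = 39.
P(Die1=0 | Die2=0) = 11/39 = 0.2821.

0.2821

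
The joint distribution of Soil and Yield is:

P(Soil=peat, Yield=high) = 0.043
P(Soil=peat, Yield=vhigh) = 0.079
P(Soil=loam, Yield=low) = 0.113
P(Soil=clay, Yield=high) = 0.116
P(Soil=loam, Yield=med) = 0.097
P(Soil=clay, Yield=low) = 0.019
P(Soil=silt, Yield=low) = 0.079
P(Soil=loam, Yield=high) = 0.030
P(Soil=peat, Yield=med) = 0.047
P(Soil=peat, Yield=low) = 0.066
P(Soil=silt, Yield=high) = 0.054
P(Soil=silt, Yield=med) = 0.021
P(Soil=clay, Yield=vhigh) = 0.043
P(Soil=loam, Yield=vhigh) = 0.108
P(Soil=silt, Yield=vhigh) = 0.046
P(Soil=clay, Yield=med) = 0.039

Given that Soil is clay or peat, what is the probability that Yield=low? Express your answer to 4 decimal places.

0.1881

P(Soil=clay) = 0.019 + 0.039 + 0.116 + 0.043 = 0.217.
P(Soil=peat) = 0.066 + 0.047 + 0.043 + 0.079 = 0.235.
P(Soil ∈ {clay, peat}) = 0.217 + 0.235 = 0.452; P(Yield=low, Soil ∈ {clay, peat}) = 0.019 + 0.066 = 0.085.
P(Yield=low | Soil ∈ {clay, peat}) = 0.085/0.452 = 0.1881.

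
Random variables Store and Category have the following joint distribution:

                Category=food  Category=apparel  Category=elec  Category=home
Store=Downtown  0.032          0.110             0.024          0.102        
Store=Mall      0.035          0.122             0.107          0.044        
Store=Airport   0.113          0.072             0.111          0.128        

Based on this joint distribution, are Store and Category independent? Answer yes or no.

no

P(Store=Airport) = 0.424 and P(Category=apparel) = 0.304, so their product is 0.12890, but P(Store=Airport, Category=apparel) = 0.072. Since these differ, Store and Category are not independent.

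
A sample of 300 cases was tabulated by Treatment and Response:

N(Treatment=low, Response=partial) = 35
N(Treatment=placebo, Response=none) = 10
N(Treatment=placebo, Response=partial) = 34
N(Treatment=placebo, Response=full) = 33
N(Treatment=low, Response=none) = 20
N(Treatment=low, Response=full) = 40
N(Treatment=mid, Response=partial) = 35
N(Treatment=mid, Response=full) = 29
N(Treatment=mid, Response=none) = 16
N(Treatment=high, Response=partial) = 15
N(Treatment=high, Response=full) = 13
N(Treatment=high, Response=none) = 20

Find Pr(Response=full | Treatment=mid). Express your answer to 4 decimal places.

Total with Treatment=mid: 16 + 35 + 29 = 80.
P(Response=full | Treatment=mid) = 29/80 = 0.3625.

0.3625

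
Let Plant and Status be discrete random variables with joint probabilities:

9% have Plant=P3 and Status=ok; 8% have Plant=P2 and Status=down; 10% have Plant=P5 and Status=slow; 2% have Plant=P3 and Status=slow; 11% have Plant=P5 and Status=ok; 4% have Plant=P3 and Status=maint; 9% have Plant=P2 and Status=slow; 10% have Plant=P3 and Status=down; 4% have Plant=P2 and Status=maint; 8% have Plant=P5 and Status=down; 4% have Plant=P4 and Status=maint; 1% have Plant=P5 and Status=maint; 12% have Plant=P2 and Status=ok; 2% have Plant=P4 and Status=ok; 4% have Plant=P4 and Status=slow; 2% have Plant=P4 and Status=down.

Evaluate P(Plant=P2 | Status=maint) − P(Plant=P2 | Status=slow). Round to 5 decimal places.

P(Status=maint) = 0.04 + 0.04 + 0.04 + 0.01 = 0.13; P(Plant=P2 | Status=maint) = 0.04/0.13 = 0.307692.
P(Status=slow) = 0.09 + 0.02 + 0.04 + 0.10 = 0.25; P(Plant=P2 | Status=slow) = 0.09/0.25 = 0.360000.
Difference = -0.05231.

-0.05231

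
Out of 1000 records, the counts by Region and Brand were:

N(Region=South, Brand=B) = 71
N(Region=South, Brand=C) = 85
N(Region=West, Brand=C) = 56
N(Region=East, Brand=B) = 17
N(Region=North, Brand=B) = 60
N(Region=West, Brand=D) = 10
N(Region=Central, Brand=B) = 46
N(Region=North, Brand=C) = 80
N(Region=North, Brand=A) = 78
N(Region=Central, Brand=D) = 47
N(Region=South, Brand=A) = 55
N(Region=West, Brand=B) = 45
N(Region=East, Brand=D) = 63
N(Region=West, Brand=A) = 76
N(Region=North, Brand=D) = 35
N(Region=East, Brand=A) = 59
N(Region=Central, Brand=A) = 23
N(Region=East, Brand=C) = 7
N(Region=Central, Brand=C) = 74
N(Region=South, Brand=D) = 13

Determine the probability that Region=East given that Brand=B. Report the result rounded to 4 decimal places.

Total with Brand=B: 60 + 71 + 17 + 45 + 46 = 239.
P(Region=East | Brand=B) = 17/239 = 0.0711.

0.0711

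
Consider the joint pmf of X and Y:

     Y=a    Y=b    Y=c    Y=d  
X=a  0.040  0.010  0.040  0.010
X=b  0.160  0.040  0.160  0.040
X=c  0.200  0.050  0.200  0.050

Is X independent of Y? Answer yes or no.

yes

Every cell satisfies P(X,Y) = P(X)·P(Y). For instance P(X=a) = 0.100, P(Y=a) = 0.400, and 0.100×0.400 = 0.040 matches the joint entry. So X and Y are independent.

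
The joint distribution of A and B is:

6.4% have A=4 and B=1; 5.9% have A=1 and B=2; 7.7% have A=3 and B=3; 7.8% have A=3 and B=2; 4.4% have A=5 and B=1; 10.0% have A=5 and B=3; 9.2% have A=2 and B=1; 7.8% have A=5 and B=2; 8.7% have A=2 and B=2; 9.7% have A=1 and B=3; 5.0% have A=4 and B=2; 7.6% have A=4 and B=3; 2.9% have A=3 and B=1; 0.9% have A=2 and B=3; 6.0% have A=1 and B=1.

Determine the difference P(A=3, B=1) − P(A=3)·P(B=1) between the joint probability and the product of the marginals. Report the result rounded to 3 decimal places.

P(A=3) = 0.029 + 0.078 + 0.077 = 0.184.
P(B=1) = 0.060 + 0.092 + 0.029 + 0.064 + 0.044 = 0.289.
P(A=3, B=1) − P(A=3)P(B=1) = 0.029 − 0.184×0.289 = -0.024.

-0.024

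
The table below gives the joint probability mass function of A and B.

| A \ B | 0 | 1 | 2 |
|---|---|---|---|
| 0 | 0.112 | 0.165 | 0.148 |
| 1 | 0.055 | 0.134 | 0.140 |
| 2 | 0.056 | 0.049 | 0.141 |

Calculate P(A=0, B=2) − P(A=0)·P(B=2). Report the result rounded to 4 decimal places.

-0.0343

P(A=0) = 0.112 + 0.165 + 0.148 = 0.425.
P(B=2) = 0.148 + 0.140 + 0.141 = 0.429.
P(A=0, B=2) − P(A=0)P(B=2) = 0.148 − 0.425×0.429 = -0.0343.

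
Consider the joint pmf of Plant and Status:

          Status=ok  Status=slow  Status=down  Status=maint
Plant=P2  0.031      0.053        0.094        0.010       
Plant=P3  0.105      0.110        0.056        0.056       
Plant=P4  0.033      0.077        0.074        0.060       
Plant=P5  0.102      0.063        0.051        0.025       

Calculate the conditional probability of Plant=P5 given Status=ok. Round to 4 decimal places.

0.3764

P(Status=ok) = 0.031 + 0.105 + 0.033 + 0.102 = 0.271.
P(Plant=P5 | Status=ok) = 0.102/0.271 = 0.3764.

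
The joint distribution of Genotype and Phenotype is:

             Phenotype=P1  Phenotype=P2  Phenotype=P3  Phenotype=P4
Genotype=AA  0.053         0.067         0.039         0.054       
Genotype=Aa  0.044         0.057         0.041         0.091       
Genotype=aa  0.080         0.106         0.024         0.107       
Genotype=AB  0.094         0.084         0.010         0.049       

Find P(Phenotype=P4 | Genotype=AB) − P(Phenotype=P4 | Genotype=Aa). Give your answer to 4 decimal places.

P(Genotype=AB) = 0.094 + 0.084 + 0.010 + 0.049 = 0.237; P(Phenotype=P4 | Genotype=AB) = 0.049/0.237 = 0.20675.
P(Genotype=Aa) = 0.044 + 0.057 + 0.041 + 0.091 = 0.233; P(Phenotype=P4 | Genotype=Aa) = 0.091/0.233 = 0.39056.
Difference = -0.1838.

-0.1838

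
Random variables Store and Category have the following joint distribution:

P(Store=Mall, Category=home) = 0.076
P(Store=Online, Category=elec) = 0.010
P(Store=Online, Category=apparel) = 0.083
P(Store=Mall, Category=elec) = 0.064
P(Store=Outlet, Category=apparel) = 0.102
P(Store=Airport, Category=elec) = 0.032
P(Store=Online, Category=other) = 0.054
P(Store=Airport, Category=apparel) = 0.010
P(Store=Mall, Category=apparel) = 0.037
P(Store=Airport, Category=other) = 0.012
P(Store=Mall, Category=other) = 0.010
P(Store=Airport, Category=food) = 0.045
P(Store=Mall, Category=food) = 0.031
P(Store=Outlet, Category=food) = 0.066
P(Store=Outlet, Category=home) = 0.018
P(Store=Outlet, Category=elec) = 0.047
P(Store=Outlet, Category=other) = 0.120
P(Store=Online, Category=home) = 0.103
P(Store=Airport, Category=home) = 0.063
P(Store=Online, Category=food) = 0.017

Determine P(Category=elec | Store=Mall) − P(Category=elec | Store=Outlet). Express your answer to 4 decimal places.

P(Store=Mall) = 0.031 + 0.037 + 0.064 + 0.076 + 0.010 = 0.218; P(Category=elec | Store=Mall) = 0.064/0.218 = 0.29358.
P(Store=Outlet) = 0.066 + 0.102 + 0.047 + 0.018 + 0.120 = 0.353; P(Category=elec | Store=Outlet) = 0.047/0.353 = 0.13314.
Difference = 0.1604.

0.1604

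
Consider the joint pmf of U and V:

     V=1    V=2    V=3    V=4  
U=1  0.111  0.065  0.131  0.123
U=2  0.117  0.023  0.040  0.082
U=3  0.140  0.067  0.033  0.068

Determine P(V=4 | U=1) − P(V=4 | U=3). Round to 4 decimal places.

0.0653

P(U=1) = 0.111 + 0.065 + 0.131 + 0.123 = 0.430; P(V=4 | U=1) = 0.123/0.430 = 0.28605.
P(U=3) = 0.140 + 0.067 + 0.033 + 0.068 = 0.308; P(V=4 | U=3) = 0.068/0.308 = 0.22078.
Difference = 0.0653.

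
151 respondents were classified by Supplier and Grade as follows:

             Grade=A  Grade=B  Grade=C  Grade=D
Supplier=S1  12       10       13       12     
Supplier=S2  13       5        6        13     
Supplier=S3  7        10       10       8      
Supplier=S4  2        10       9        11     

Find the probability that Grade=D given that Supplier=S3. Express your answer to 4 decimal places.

Total with Supplier=S3: 7 + 10 + 10 + 8 = 35.
P(Grade=D | Supplier=S3) = 8/35 = 0.2286.

0.2286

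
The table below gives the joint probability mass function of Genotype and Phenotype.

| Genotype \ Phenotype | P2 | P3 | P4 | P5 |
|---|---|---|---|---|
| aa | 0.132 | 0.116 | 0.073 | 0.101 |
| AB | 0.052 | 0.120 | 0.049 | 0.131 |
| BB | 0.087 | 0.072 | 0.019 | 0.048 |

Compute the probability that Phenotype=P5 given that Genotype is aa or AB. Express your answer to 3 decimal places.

0.300

P(Genotype=aa) = 0.132 + 0.116 + 0.073 + 0.101 = 0.422.
P(Genotype=AB) = 0.052 + 0.120 + 0.049 + 0.131 = 0.352.
P(Genotype ∈ {aa, AB}) = 0.422 + 0.352 = 0.774; P(Phenotype=P5, Genotype ∈ {aa, AB}) = 0.101 + 0.131 = 0.232.
P(Phenotype=P5 | Genotype ∈ {aa, AB}) = 0.232/0.774 = 0.300.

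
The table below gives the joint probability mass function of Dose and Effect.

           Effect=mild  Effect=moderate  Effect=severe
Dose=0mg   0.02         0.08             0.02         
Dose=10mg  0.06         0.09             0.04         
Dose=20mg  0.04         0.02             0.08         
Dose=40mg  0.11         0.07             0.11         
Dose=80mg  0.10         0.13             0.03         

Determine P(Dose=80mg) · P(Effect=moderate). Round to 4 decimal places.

0.1014

P(Dose=80mg) = 0.10 + 0.13 + 0.03 = 0.26.
P(Effect=moderate) = 0.08 + 0.09 + 0.02 + 0.07 + 0.13 = 0.39.
Product: 0.26 × 0.39 = 0.1014.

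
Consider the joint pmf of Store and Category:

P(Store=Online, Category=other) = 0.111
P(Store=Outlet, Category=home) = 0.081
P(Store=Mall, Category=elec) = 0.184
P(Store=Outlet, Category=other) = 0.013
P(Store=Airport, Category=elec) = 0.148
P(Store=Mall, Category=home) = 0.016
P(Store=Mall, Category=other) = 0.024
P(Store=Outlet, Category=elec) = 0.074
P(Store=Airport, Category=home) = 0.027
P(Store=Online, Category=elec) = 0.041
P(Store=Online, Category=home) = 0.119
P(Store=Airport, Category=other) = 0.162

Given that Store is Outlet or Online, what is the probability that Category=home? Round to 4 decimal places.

P(Store=Outlet) = 0.074 + 0.081 + 0.013 = 0.168.
P(Store=Online) = 0.041 + 0.119 + 0.111 = 0.271.
P(Store ∈ {Outlet, Online}) = 0.168 + 0.271 = 0.439; P(Category=home, Store ∈ {Outlet, Online}) = 0.081 + 0.119 = 0.200.
P(Category=home | Store ∈ {Outlet, Online}) = 0.200/0.439 = 0.4556.

0.4556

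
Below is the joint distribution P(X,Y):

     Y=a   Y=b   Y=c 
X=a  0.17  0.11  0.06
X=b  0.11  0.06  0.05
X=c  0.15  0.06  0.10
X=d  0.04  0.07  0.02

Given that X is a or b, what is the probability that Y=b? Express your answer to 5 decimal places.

0.30357

P(X=a) = 0.17 + 0.11 + 0.06 = 0.34.
P(X=b) = 0.11 + 0.06 + 0.05 = 0.22.
P(X ∈ {a, b}) = 0.34 + 0.22 = 0.56; P(Y=b, X ∈ {a, b}) = 0.11 + 0.06 = 0.17.
P(Y=b | X ∈ {a, b}) = 0.17/0.56 = 0.30357.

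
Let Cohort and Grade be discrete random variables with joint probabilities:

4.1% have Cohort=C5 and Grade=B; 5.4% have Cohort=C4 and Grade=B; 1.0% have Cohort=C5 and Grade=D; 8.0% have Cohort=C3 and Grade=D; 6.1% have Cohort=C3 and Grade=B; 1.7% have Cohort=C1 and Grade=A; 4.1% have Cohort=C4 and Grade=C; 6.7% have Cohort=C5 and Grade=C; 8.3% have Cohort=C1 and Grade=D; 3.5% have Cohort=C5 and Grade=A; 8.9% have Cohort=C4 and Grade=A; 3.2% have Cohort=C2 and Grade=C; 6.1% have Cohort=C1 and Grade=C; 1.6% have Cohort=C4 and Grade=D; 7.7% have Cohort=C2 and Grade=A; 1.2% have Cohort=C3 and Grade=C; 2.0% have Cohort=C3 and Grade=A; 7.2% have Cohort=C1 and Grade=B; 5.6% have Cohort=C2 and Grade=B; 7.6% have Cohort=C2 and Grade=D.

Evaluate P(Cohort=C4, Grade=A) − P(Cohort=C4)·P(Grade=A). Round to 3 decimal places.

0.041

P(Cohort=C4) = 0.089 + 0.054 + 0.041 + 0.016 = 0.200.
P(Grade=A) = 0.017 + 0.077 + 0.020 + 0.089 + 0.035 = 0.238.
P(Cohort=C4, Grade=A) − P(Cohort=C4)P(Grade=A) = 0.089 − 0.200×0.238 = 0.041.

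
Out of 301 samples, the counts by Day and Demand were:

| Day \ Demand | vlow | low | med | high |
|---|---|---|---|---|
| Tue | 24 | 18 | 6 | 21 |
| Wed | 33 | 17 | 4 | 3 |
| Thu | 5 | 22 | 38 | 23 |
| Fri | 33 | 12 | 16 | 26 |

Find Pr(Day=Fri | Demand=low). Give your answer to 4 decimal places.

Total with Demand=low: 18 + 17 + 22 + 12 = 69.
P(Day=Fri | Demand=low) = 12/69 = 0.1739.

0.1739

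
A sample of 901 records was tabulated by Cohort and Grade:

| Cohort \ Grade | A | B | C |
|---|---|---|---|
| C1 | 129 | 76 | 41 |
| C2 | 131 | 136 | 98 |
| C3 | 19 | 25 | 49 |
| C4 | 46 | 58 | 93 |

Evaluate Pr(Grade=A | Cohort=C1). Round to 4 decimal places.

Total with Cohort=C1: 129 + 76 + 41 = 246.
P(Grade=A | Cohort=C1) = 129/246 = 0.5244.

0.5244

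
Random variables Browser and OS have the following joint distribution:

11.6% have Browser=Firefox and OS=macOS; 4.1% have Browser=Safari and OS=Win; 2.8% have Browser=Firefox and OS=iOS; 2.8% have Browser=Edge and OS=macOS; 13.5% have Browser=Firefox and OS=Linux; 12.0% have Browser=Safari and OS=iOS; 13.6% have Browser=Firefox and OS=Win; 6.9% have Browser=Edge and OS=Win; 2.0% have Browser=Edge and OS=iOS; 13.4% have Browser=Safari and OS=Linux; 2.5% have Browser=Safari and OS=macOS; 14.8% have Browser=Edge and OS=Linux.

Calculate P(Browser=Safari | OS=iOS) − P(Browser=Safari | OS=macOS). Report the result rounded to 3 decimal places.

0.566

P(OS=iOS) = 0.028 + 0.120 + 0.020 = 0.168; P(Browser=Safari | OS=iOS) = 0.120/0.168 = 0.7143.
P(OS=macOS) = 0.116 + 0.025 + 0.028 = 0.169; P(Browser=Safari | OS=macOS) = 0.025/0.169 = 0.1479.
Difference = 0.566.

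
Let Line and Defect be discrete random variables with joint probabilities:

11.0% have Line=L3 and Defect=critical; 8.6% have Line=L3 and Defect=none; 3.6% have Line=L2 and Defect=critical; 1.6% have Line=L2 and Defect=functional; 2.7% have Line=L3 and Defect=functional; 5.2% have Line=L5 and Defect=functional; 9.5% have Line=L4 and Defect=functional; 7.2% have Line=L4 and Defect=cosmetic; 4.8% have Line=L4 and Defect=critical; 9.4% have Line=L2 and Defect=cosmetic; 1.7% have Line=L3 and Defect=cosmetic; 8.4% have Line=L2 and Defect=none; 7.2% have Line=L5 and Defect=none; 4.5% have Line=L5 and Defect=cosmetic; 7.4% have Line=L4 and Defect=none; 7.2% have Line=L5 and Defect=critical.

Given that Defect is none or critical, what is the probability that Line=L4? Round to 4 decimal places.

P(Defect=none) = 0.084 + 0.086 + 0.074 + 0.072 = 0.316.
P(Defect=critical) = 0.036 + 0.110 + 0.048 + 0.072 = 0.266.
P(Defect ∈ {none, critical}) = 0.316 + 0.266 = 0.582; P(Line=L4, Defect ∈ {none, critical}) = 0.074 + 0.048 = 0.122.
P(Line=L4 | Defect ∈ {none, critical}) = 0.122/0.582 = 0.2096.

0.2096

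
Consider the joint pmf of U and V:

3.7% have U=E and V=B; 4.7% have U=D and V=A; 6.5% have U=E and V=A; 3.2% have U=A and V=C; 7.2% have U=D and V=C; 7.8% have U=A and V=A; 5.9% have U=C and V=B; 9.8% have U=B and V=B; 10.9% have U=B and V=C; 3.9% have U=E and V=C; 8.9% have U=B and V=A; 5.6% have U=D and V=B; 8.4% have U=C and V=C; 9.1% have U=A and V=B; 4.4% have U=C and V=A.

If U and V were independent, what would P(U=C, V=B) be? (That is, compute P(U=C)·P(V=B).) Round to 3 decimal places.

P(U=C) = 0.044 + 0.059 + 0.084 = 0.187.
P(V=B) = 0.091 + 0.098 + 0.059 + 0.056 + 0.037 = 0.341.
Product: 0.187 × 0.341 = 0.064.

0.064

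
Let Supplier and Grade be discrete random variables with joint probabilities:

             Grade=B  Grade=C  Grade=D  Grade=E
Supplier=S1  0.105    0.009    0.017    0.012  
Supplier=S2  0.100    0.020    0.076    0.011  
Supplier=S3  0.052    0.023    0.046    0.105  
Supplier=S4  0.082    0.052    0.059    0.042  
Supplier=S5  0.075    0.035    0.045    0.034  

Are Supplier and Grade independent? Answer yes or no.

P(Supplier=S3) = 0.226 and P(Grade=E) = 0.204, so their product is 0.04610, but P(Supplier=S3, Grade=E) = 0.105. Since these differ, Supplier and Grade are not independent.

no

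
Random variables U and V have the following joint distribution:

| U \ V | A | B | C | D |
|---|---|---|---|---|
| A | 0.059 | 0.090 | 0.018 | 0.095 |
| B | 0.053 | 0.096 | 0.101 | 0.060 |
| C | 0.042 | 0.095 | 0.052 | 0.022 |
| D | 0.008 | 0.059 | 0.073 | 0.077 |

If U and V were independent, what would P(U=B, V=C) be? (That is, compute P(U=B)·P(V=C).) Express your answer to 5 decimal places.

P(U=B) = 0.053 + 0.096 + 0.101 + 0.060 = 0.310.
P(V=C) = 0.018 + 0.101 + 0.052 + 0.073 = 0.244.
Product: 0.310 × 0.244 = 0.07564.

0.07564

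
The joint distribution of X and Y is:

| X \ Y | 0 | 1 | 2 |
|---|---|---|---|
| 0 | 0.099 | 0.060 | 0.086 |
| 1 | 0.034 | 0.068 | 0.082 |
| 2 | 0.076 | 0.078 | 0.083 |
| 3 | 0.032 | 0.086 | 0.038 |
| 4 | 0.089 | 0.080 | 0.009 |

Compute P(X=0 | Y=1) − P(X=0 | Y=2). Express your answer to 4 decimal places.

-0.1273

P(Y=1) = 0.060 + 0.068 + 0.078 + 0.086 + 0.080 = 0.372; P(X=0 | Y=1) = 0.060/0.372 = 0.16129.
P(Y=2) = 0.086 + 0.082 + 0.083 + 0.038 + 0.009 = 0.298; P(X=0 | Y=2) = 0.086/0.298 = 0.28859.
Difference = -0.1273.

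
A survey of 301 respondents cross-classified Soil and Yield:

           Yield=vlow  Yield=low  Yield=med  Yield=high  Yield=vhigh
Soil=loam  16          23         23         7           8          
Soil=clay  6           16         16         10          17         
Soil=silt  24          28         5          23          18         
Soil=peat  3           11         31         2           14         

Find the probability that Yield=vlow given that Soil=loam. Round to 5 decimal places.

0.20779

Total with Soil=loam: 16 + 23 + 23 + 7 + 8 = 77.
P(Yield=vlow | Soil=loam) = 16/77 = 0.20779.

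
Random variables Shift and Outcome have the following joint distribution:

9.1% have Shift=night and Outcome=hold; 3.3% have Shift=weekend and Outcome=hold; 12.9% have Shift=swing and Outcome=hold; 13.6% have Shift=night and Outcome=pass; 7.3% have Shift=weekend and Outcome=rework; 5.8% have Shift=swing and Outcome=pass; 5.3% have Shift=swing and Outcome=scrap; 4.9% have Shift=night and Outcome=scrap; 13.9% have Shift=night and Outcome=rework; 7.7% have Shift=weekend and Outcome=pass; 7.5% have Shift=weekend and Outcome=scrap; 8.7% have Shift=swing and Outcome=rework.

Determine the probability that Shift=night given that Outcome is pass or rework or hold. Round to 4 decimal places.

P(Outcome=pass) = 0.058 + 0.136 + 0.077 = 0.271.
P(Outcome=rework) = 0.087 + 0.139 + 0.073 = 0.299.
P(Outcome=hold) = 0.129 + 0.091 + 0.033 = 0.253.
P(Outcome ∈ {pass, rework, hold}) = 0.271 + 0.299 + 0.253 = 0.823; P(Shift=night, Outcome ∈ {pass, rework, hold}) = 0.136 + 0.139 + 0.091 = 0.366.
P(Shift=night | Outcome ∈ {pass, rework, hold}) = 0.366/0.823 = 0.4447.

0.4447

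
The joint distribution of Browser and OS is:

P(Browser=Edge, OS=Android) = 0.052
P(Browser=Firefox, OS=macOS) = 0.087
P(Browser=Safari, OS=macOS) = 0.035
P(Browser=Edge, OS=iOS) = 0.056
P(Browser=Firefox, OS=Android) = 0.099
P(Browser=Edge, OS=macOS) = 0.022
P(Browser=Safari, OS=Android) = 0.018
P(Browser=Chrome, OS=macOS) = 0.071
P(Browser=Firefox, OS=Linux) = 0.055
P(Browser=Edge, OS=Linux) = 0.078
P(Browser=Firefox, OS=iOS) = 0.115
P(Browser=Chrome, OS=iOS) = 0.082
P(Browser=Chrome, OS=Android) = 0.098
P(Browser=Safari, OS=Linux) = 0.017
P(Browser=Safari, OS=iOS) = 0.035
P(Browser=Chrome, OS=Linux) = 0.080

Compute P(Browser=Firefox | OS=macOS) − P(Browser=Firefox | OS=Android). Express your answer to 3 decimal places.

P(OS=macOS) = 0.071 + 0.087 + 0.035 + 0.022 = 0.215; P(Browser=Firefox | OS=macOS) = 0.087/0.215 = 0.4047.
P(OS=Android) = 0.098 + 0.099 + 0.018 + 0.052 = 0.267; P(Browser=Firefox | OS=Android) = 0.099/0.267 = 0.3708.
Difference = 0.034.

0.034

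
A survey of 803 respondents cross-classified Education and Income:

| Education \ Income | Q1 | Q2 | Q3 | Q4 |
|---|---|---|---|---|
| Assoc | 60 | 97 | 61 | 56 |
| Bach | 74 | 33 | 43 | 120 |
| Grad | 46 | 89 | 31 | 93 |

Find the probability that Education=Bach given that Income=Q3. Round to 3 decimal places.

0.319

Total with Income=Q3: 61 + 43 + 31 = 135.
P(Education=Bach | Income=Q3) = 43/135 = 0.319.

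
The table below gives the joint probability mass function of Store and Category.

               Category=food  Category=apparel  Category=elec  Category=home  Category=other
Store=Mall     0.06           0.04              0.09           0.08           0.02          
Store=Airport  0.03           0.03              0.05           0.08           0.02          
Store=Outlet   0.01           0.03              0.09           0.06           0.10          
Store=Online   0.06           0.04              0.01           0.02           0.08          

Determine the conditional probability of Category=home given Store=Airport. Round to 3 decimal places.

0.381

P(Store=Airport) = 0.03 + 0.03 + 0.05 + 0.08 + 0.02 = 0.21.
P(Category=home | Store=Airport) = 0.08/0.21 = 0.381.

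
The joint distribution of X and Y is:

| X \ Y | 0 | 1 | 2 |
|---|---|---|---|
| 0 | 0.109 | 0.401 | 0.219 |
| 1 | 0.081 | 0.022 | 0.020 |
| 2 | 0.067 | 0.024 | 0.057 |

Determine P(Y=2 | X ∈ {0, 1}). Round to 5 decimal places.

P(X=0) = 0.109 + 0.401 + 0.219 = 0.729.
P(X=1) = 0.081 + 0.022 + 0.020 = 0.123.
P(X ∈ {0, 1}) = 0.729 + 0.123 = 0.852; P(Y=2, X ∈ {0, 1}) = 0.219 + 0.020 = 0.239.
P(Y=2 | X ∈ {0, 1}) = 0.239/0.852 = 0.28052.

0.28052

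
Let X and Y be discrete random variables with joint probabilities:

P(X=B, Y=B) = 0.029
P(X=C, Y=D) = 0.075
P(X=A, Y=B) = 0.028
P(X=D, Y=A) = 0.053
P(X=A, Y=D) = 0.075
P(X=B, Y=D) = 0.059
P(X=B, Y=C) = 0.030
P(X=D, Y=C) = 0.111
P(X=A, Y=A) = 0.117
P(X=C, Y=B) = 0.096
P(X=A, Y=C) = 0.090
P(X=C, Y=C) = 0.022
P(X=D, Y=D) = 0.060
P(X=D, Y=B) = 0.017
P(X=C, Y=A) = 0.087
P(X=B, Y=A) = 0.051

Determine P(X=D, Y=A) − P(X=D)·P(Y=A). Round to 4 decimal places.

P(X=D) = 0.053 + 0.017 + 0.111 + 0.060 = 0.241.
P(Y=A) = 0.117 + 0.051 + 0.087 + 0.053 = 0.308.
P(X=D, Y=A) − P(X=D)P(Y=A) = 0.053 − 0.241×0.308 = -0.0212.

-0.0212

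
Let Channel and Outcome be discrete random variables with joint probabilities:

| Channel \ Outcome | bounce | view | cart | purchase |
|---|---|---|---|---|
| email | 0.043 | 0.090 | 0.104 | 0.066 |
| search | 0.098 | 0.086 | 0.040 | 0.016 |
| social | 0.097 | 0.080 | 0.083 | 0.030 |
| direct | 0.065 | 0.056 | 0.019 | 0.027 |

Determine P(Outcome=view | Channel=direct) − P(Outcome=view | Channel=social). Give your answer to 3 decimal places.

0.059

P(Channel=direct) = 0.065 + 0.056 + 0.019 + 0.027 = 0.167; P(Outcome=view | Channel=direct) = 0.056/0.167 = 0.3353.
P(Channel=social) = 0.097 + 0.080 + 0.083 + 0.030 = 0.290; P(Outcome=view | Channel=social) = 0.080/0.290 = 0.2759.
Difference = 0.059.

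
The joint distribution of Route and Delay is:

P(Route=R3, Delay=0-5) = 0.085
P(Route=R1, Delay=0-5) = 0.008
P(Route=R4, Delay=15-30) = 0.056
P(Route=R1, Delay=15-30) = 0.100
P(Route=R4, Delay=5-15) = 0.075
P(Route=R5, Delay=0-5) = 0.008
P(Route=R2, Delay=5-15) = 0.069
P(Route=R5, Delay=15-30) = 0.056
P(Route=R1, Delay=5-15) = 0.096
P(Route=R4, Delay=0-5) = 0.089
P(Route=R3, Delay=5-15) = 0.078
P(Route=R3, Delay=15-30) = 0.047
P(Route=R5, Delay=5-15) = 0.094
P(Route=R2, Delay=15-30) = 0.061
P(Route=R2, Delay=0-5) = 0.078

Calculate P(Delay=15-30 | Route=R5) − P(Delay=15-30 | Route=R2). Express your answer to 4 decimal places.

0.0612

P(Route=R5) = 0.008 + 0.094 + 0.056 = 0.158; P(Delay=15-30 | Route=R5) = 0.056/0.158 = 0.35443.
P(Route=R2) = 0.078 + 0.069 + 0.061 = 0.208; P(Delay=15-30 | Route=R2) = 0.061/0.208 = 0.29327.
Difference = 0.0612.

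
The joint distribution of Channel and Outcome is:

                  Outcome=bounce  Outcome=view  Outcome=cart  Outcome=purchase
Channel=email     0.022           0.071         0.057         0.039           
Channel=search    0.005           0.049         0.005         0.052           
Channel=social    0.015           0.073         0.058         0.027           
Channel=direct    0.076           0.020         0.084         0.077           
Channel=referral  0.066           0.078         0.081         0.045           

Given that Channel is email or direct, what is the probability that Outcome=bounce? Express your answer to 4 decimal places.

P(Channel=email) = 0.022 + 0.071 + 0.057 + 0.039 = 0.189.
P(Channel=direct) = 0.076 + 0.020 + 0.084 + 0.077 = 0.257.
P(Channel ∈ {email, direct}) = 0.189 + 0.257 = 0.446; P(Outcome=bounce, Channel ∈ {email, direct}) = 0.022 + 0.076 = 0.098.
P(Outcome=bounce | Channel ∈ {email, direct}) = 0.098/0.446 = 0.2197.

0.2197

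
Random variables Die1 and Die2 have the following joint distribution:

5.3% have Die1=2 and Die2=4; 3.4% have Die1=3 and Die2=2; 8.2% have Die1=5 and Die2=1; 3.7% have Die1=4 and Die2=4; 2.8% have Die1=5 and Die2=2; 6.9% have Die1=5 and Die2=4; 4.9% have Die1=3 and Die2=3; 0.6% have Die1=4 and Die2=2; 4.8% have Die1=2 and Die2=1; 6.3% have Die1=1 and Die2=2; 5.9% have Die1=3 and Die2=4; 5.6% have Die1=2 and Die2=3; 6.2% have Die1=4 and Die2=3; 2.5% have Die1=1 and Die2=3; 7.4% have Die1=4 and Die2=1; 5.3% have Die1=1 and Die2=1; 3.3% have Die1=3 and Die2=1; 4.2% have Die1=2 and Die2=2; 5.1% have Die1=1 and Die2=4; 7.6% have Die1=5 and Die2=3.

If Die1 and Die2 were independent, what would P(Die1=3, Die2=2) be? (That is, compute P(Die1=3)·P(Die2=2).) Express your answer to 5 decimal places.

P(Die1=3) = 0.033 + 0.034 + 0.049 + 0.059 = 0.175.
P(Die2=2) = 0.063 + 0.042 + 0.034 + 0.006 + 0.028 = 0.173.
Product: 0.175 × 0.173 = 0.03028.

0.03028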